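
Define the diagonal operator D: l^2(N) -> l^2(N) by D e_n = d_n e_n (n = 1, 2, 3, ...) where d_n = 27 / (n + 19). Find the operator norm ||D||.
||D|| = 27/20 (attained at n = 1)

For D diagonal, ||D|| = sup_n |d_n| = sup_n 27/(n + 19). This is positive and strictly decreasing in n, so the supremum is attained at n = 1: d_1 = 27/(1 + 19) = 27/20. Hence ||D|| = 27/20.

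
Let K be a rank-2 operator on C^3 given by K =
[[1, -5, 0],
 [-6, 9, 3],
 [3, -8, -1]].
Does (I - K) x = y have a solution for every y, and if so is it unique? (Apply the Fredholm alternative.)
(I - K) is invertible (det(I - K) = -15 ≠ 0), so for every y in C^3 the equation (I - K) x = y has a unique solution.

K has rank 2 and factors as K = U V^T = u1 v1^T + u2 v2^T with u1 = (1, 0, 1), v1 = (-3, 1, 2), u2 = (2, -3, 3), v2 = (2, -3, -1) (multiplying out reproduces the displayed K). The nonzero eigenvalues of U V^T coincide with those of the 2 x 2 matrix G = V^T U = [[v1·u1, v1·u2], [v2·u1, v2·u2]] = [[-1, -3], [1, 10]], and by the Sylvester determinant identity det(I_3 - U V^T) = det(I_2 - V^T U) = det([[2, 3], [-1, -9]]) = (2)(-9) - (3)(-1) = -15. (Direct check: I - K =
[[0, 5, 0],
 [6, -8, -3],
 [-3, 8, 2]]
has determinant -15.) The finite-dimensional Fredholm alternative says: either (I - K) is invertible, or ker(I - K) ≠ {0} and then range(I - K) = ker((I - K)^*)^⊥, with dim ker(I - K) = dim ker((I - K)^*). Since det(I - K) ≠ 0, 1 is not an eigenvalue of K and ker(I - K) = {0}, so we are in the first case: for every y there is a unique x = (I - K)^(-1) y. (Explicitly, by the Woodbury identity, (I - U V^T)^(-1) = I + U (I_2 - G)^(-1) V^T.)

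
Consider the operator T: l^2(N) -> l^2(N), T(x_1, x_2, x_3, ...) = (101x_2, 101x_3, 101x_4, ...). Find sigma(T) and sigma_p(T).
sigma(T) = closed disk {z in C : |z| ≤ 101}; sigma_p(T) = open disk {z in C : |z| < 101}

Note T = 101·V where V is the unit left shift (V x)_k = x_{k+1}; so sigma(T) = 101·sigma(V) and ||T|| = 101||V||. ||T x||^2 = 10201sum_{k≥2} |x_k|^2 ≤ 10201||x||^2, with equality on {x : x_1 = 0}, so ||T|| = 101. For any lambda with |lambda| < 101, set r = lambda/101 (|r| < 1); the vector x = (1, r, r^2, ...) is in l^2 and satisfies T x = 101(r, r^2, ...) = lambda x, so lambda is an eigenvalue. On the boundary |lambda| = 101 the geometric series diverges, so no l^2 eigenvector exists, but these lambda lie in the approximate point spectrum. Hence sigma(T) is the closed disk of radius 101 and sigma_p(T) is the open disk.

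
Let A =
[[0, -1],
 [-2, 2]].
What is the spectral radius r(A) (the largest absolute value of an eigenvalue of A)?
r(A) = (2 + sqrt(12))/2 ≈ 2.7321

The eigenvalues of A are the roots of its characteristic polynomial. With M = A (coefficients from the trace and determinant):
  p(λ) = det(λ I - M) = λ^2 - 2λ - 2.
For λ^2 - 2λ - 2 the discriminant is 12. It is nonnegative but not a perfect square, so the roots are real and irrational: λ = (2 ± sqrt(12))/2 ≈ 2.7321, -0.7321.
Thus the eigenvalues (to 4 decimals) are 2.7321 (modulus 2.7321); -0.7321 (modulus 0.7321). The spectral radius is the largest modulus: r(A) = (2 + sqrt(12))/2 ≈ 2.7321. (Cross-check: r(A) ≤ ||A||_2 ≈ 2.9208; equality holds whenever A is normal, though it can also hold for some non-normal A.)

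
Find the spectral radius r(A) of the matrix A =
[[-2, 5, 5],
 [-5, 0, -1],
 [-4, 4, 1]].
r(A) ≈ 6.8874

The eigenvalues of A are the roots of its characteristic polynomial. With M = A (coefficients from the trace, the sum of principal 2x2 minors, and det A):
  p(λ) = det(λ I - M) = λ^3 + λ^2 + 47λ + 63.
No integer candidate from the rational root theorem (±divisors of 63) is a root, so the roots are irrational. The cubic discriminant is Δ = -467200 < 0, so there is one real root and a complex-conjugate pair. p(-2) = -35 and p(-1) = 16 have opposite signs, so a root lies in (-2, -1); Newton's method refines it to λ ≈ -1.3281. Dividing out (λ - (-1.3281)) leaves approximately λ^2 - 0.3281λ + 47.4358. For λ^2 - 0.3281λ + 47.4358 the discriminant is -189.6354. It is negative, so the remaining roots are the complex-conjugate pair λ ≈ 0.1641 ± 6.8854i. Their product equals the constant term, so |λ|^2 ≈ 47.4358 and |λ| ≈ 6.8874.
Thus the eigenvalues (to 4 decimals) are -1.3281 (modulus 1.3281); 0.1641 ± 6.8854i (modulus 6.8874). The spectral radius is the largest modulus: r(A) ≈ 6.8874. (Cross-check: r(A) ≤ ||A||_2 ≈ 9.0781; equality holds whenever A is normal, though it can also hold for some non-normal A.)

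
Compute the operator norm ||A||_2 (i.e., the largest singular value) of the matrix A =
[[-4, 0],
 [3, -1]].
||A||_2 = sqrt((26 + sqrt(612))/2) ≈ 5.0368 (= sqrt(largest eigenvalue of A^T A))

||A||_2 = sigma_max(A) = sqrt(lambda_max(A^T A)). Form the symmetric matrix M = A^T A =
[[25, -3],
 [-3, 1]].
Its characteristic polynomial (trace, determinant of M give the coefficients) is
  p(λ) = det(λ I - M) = λ^2 - 26λ + 16.
For λ^2 - 26λ + 16 the discriminant is 612. It is nonnegative but not a perfect square, so the roots are real and irrational: λ = (26 ± sqrt(612))/2 ≈ 25.3693, 0.6307.
So the eigenvalues of A^T A are ≈ 0.6307, 25.3693 (all ≥ 0, as they must be for A^T A). The largest is λ_max = (26 + sqrt(612))/2 ≈ 25.3693, hence ||A||_2 = sqrt(λ_max) = sqrt((26 + sqrt(612))/2) ≈ 5.0368.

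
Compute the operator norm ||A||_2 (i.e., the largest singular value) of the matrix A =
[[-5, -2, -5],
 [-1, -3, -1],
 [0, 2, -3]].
||A||_2 ≈ 7.8231 (= sqrt(largest eigenvalue of A^T A))

||A||_2 = sigma_max(A) = sqrt(lambda_max(A^T A)). Form the symmetric matrix M = A^T A =
[[26, 13, 26],
 [13, 17, 7],
 [26, 7, 35]].
Its characteristic polynomial (trace, sum of principal 2x2 minors, determinant of M give the coefficients) is
  p(λ) = det(λ I - M) = λ^3 - 78λ^2 + 1053λ - 1521.
No integer candidate from the rational root theorem (±divisors of 1521) is a root, so the roots are irrational. The cubic discriminant is Δ = 1374717825 > 0, so there are three distinct real roots. p(1) = -545 and p(2) = 281 have opposite signs, so a root lies in (1, 2); Newton's method refines it to λ ≈ 1.6393. p(15) = 99 and p(16) = -545 have opposite signs, so a root lies in (15, 16); Newton's method refines it to λ ≈ 15.1604. p(61) = -545 and p(62) = 2261 have opposite signs, so a root lies in (61, 62); Newton's method refines it to λ ≈ 61.2003. Check (Vieta): the three roots sum to 78, matching tr M = 78.
So the eigenvalues of A^T A are ≈ 1.6393, 15.1604, 61.2003 (all ≥ 0, as they must be for A^T A). The largest is λ_max ≈ 61.2003, hence ||A||_2 = sqrt(λ_max) ≈ 7.8231.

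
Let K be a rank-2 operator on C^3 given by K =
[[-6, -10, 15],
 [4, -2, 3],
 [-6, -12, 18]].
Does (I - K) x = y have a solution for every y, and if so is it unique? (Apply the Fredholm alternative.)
(I - K) is invertible (det(I - K) = 25 ≠ 0), so for every y in C^3 the equation (I - K) x = y has a unique solution.

K has rank 2 and factors as K = U V^T = u1 v1^T + u2 v2^T with u1 = (2, 3, 3), v1 = (0, -2, 3), u2 = (3, -2, 3), v2 = (-2, -2, 3) (multiplying out reproduces the displayed K). The nonzero eigenvalues of U V^T coincide with those of the 2 x 2 matrix G = V^T U = [[v1·u1, v1·u2], [v2·u1, v2·u2]] = [[3, 13], [-1, 7]], and by the Sylvester determinant identity det(I_3 - U V^T) = det(I_2 - V^T U) = det([[-2, -13], [1, -6]]) = (-2)(-6) - (-13)(1) = 25. (Direct check: I - K =
[[7, 10, -15],
 [-4, 3, -3],
 [6, 12, -17]]
has determinant 25.) The finite-dimensional Fredholm alternative says: either (I - K) is invertible, or ker(I - K) ≠ {0} and then range(I - K) = ker((I - K)^*)^⊥, with dim ker(I - K) = dim ker((I - K)^*). Since det(I - K) ≠ 0, 1 is not an eigenvalue of K and ker(I - K) = {0}, so we are in the first case: for every y there is a unique x = (I - K)^(-1) y. (Explicitly, by the Woodbury identity, (I - U V^T)^(-1) = I + U (I_2 - G)^(-1) V^T.)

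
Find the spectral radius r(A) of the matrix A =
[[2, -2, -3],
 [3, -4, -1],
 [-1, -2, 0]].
r(A) = 3

The eigenvalues of A are the roots of its characteristic polynomial. With M = A (coefficients from the trace, the sum of principal 2x2 minors, and det A):
  p(λ) = det(λ I - M) = λ^3 + 2λ^2 - 7λ - 24.
By the rational root theorem any rational root is an integer divisor of 24. Testing λ = 3: p(3) = 27 + 18 - 21 - 24 = 0, so λ = 3 is a root. Dividing out (λ - 3) leaves p(λ) = (λ - 3)(λ^2 + 5λ + 8). For λ^2 + 5λ + 8 the discriminant is -7. It is negative, so the roots are the complex-conjugate pair λ = -5/2 ± (sqrt(7)/2) i ≈ -2.5 ± 1.3229i. For a conjugate pair the product of the roots equals the constant term, so |λ|^2 = 8 and |λ| = sqrt(8) ≈ 2.8284.
Thus the eigenvalues (to 4 decimals) are -2.5 ± 1.3229i (modulus 2.8284); 3 (modulus 3). The spectral radius is the largest modulus: r(A) = 3. (Cross-check: r(A) ≤ ||A||_2 ≈ 6.3133; equality holds whenever A is normal, though it can also hold for some non-normal A.)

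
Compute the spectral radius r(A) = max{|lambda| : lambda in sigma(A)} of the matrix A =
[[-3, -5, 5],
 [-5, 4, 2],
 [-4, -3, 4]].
r(A) ≈ 6.6932

The eigenvalues of A are the roots of its characteristic polynomial. With M = A (coefficients from the trace, the sum of principal 2x2 minors, and det A):
  p(λ) = det(λ I - M) = λ^3 - 5λ^2 - 7λ - 29.
No integer candidate from the rational root theorem (±divisors of 29) is a root, so the roots are irrational. The cubic discriminant is Δ = -52880 < 0, so there is one real root and a complex-conjugate pair. p(6) = -35 and p(7) = 20 have opposite signs, so a root lies in (6, 7); Newton's method refines it to λ ≈ 6.6932. Dividing out (λ - (6.6932)) leaves approximately λ^2 + 1.6932λ + 4.3328. For λ^2 + 1.6932λ + 4.3328 the discriminant is -14.4642. It is negative, so the remaining roots are the complex-conjugate pair λ ≈ -0.8466 ± 1.9016i. Their product equals the constant term, so |λ|^2 ≈ 4.3328 and |λ| ≈ 2.0815.
Thus the eigenvalues (to 4 decimals) are 6.6932 (modulus 6.6932); -0.8466 ± 1.9016i (modulus 2.0815). The spectral radius is the largest modulus: r(A) ≈ 6.6932. (Cross-check: r(A) ≤ ||A||_2 ≈ 10.07; equality holds whenever A is normal, though it can also hold for some non-normal A.)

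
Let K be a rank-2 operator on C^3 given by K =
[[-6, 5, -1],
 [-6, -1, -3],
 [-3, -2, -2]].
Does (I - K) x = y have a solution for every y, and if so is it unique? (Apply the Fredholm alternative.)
(I - K) is invertible (det(I - K) = 51 ≠ 0), so for every y in C^3 the equation (I - K) x = y has a unique solution.

K has rank 2 and factors as K = U V^T = u1 v1^T + u2 v2^T with u1 = (3, 1, 0), v1 = (-3, 1, -1), u2 = (1, -1, -1), v2 = (3, 2, 2) (multiplying out reproduces the displayed K). The nonzero eigenvalues of U V^T coincide with those of the 2 x 2 matrix G = V^T U = [[v1·u1, v1·u2], [v2·u1, v2·u2]] = [[-8, -3], [11, -1]], and by the Sylvester determinant identity det(I_3 - U V^T) = det(I_2 - V^T U) = det([[9, 3], [-11, 2]]) = (9)(2) - (3)(-11) = 51. (Direct check: I - K =
[[7, -5, 1],
 [6, 2, 3],
 [3, 2, 3]]
has determinant 51.) The finite-dimensional Fredholm alternative says: either (I - K) is invertible, or ker(I - K) ≠ {0} and then range(I - K) = ker((I - K)^*)^⊥, with dim ker(I - K) = dim ker((I - K)^*). Since det(I - K) ≠ 0, 1 is not an eigenvalue of K and ker(I - K) = {0}, so we are in the first case: for every y there is a unique x = (I - K)^(-1) y. (Explicitly, by the Woodbury identity, (I - U V^T)^(-1) = I + U (I_2 - G)^(-1) V^T.)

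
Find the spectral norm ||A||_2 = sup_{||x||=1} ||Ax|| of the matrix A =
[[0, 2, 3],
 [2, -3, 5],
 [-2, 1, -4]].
||A||_2 ≈ 7.8358 (= sqrt(largest eigenvalue of A^T A))

||A||_2 = sigma_max(A) = sqrt(lambda_max(A^T A)). Form the symmetric matrix M = A^T A =
[[8, -8, 18],
 [-8, 14, -13],
 [18, -13, 50]].
Its characteristic polynomial (trace, sum of principal 2x2 minors, determinant of M give the coefficients) is
  p(λ) = det(λ I - M) = λ^3 - 72λ^2 + 655λ - 256.
No integer candidate from the rational root theorem (±divisors of 256) is a root, so the roots are irrational. The cubic discriminant is Δ = 933357956 > 0, so there are three distinct real roots. p(0) = -256 and p(1) = 328 have opposite signs, so a root lies in (0, 1); Newton's method refines it to λ ≈ 0.4091. p(10) = 94 and p(11) = -432 have opposite signs, so a root lies in (10, 11); Newton's method refines it to λ ≈ 10.1907. p(61) = -1232 and p(62) = 1914 have opposite signs, so a root lies in (61, 62); Newton's method refines it to λ ≈ 61.4002. Check (Vieta): the three roots sum to 72, matching tr M = 72.
So the eigenvalues of A^T A are ≈ 0.4091, 10.1907, 61.4002 (all ≥ 0, as they must be for A^T A). The largest is λ_max ≈ 61.4002, hence ||A||_2 = sqrt(λ_max) ≈ 7.8358.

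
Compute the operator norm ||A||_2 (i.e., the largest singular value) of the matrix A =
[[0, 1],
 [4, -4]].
||A||_2 = sqrt((33 + sqrt(1025))/2) ≈ 5.7016 (= sqrt(largest eigenvalue of A^T A))

||A||_2 = sigma_max(A) = sqrt(lambda_max(A^T A)). Form the symmetric matrix M = A^T A =
[[16, -16],
 [-16, 17]].
Its characteristic polynomial (trace, determinant of M give the coefficients) is
  p(λ) = det(λ I - M) = λ^2 - 33λ + 16.
For λ^2 - 33λ + 16 the discriminant is 1025. It is nonnegative but not a perfect square, so the roots are real and irrational: λ = (33 ± sqrt(1025))/2 ≈ 32.5078, 0.4922.
So the eigenvalues of A^T A are ≈ 0.4922, 32.5078 (all ≥ 0, as they must be for A^T A). The largest is λ_max = (33 + sqrt(1025))/2 ≈ 32.5078, hence ||A||_2 = sqrt(λ_max) = sqrt((33 + sqrt(1025))/2) ≈ 5.7016.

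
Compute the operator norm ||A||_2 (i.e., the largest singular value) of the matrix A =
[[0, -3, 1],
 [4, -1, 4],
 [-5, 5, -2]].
||A||_2 ≈ 9.0852 (= sqrt(largest eigenvalue of A^T A))

||A||_2 = sigma_max(A) = sqrt(lambda_max(A^T A)). Form the symmetric matrix M = A^T A =
[[41, -29, 26],
 [-29, 35, -17],
 [26, -17, 21]].
Its characteristic polynomial (trace, sum of principal 2x2 minors, determinant of M give the coefficients) is
  p(λ) = det(λ I - M) = λ^3 - 97λ^2 + 1225λ - 2601.
No integer candidate from the rational root theorem (±divisors of 2601) is a root, so the roots are irrational. The cubic discriminant is Δ = 2651356656 > 0, so there are three distinct real roots. p(2) = -531 and p(3) = 228 have opposite signs, so a root lies in (2, 3); Newton's method refines it to λ ≈ 2.6737. p(11) = 468 and p(12) = -141 have opposite signs, so a root lies in (11, 12); Newton's method refines it to λ ≈ 11.7857. p(82) = -3011 and p(83) = 2628 have opposite signs, so a root lies in (82, 83); Newton's method refines it to λ ≈ 82.5406. Check (Vieta): the three roots sum to 97, matching tr M = 97.
So the eigenvalues of A^T A are ≈ 2.6737, 11.7857, 82.5406 (all ≥ 0, as they must be for A^T A). The largest is λ_max ≈ 82.5406, hence ||A||_2 = sqrt(λ_max) ≈ 9.0852.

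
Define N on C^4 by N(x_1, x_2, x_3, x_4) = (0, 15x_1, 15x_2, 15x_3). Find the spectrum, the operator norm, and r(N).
sigma(N) = {0}; ||N|| = 15; r(N) = 0. (N is nilpotent with N^4 = 0.)

On C^4, N is a strictly lower-triangular matrix with 15 on the subdiagonal and zeros elsewhere, so its characteristic polynomial is lambda^4 and every eigenvalue is 0: sigma(N) = {0}. For the operator norm, N e_i = 15e_{i+1} for i = 1, ..., 3 and N e_4 = 0, so the singular values of N are 15 (with multiplicity 3) and 0; hence ||N|| = 15. The spectral radius r(N) = max|lambda| = 0. Note ||N|| > r(N) — characteristic of non-normal nilpotent operators. Indeed N^4 = 0.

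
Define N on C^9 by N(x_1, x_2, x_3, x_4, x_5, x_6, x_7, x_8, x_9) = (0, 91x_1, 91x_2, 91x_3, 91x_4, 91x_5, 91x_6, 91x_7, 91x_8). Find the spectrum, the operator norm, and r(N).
sigma(N) = {0}; ||N|| = 91; r(N) = 0. (N is nilpotent with N^9 = 0.)

On C^9, N is a strictly lower-triangular matrix with 91 on the subdiagonal and zeros elsewhere, so its characteristic polynomial is lambda^9 and every eigenvalue is 0: sigma(N) = {0}. For the operator norm, N e_i = 91e_{i+1} for i = 1, ..., 8 and N e_9 = 0, so the singular values of N are 91 (with multiplicity 8) and 0; hence ||N|| = 91. The spectral radius r(N) = max|lambda| = 0. Note ||N|| > r(N) — characteristic of non-normal nilpotent operators. Indeed N^9 = 0.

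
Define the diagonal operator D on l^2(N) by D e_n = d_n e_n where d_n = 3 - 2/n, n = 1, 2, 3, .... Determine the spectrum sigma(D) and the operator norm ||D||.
sigma(D) = {3 - 2/n : n ≥ 1} ∪ {3}; ||D|| = 3

A bounded diagonal operator on l^2 with diagonal entries d_n has spectrum equal to the closure of {d_n : n ≥ 1}: every d_n is an eigenvalue (with eigenvector e_n), so {d_n} ⊂ sigma(D); the spectrum is closed, so its closure is too; and for lambda not in the closure, (D - lambda I) has bounded inverse (the diagonal entries 1/(d_n - lambda) are bounded). For our sequence d_n = 3 - 2/n, n = 1, 2, 3, ...:
  - {d_n} = {3 - 2/n : n ≥ 1}; the only limit point is 3
  - closure = {3 - 2/n : n ≥ 1} ∪ {3}
For the norm: a diagonal operator has ||D|| = sup_n |d_n|. Here d_n = 3 - 2/n increases monotonically from d_1 = 1 toward 3, with all terms in [1, 3); so sup_n |d_n| = 3 (the supremum is the limit, not attained). So ||D|| = 3.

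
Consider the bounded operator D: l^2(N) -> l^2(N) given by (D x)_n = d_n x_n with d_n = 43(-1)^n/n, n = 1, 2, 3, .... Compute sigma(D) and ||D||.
sigma(D) = {43(-1)^n/n : n ≥ 1} ∪ {0}; ||D|| = 43

A bounded diagonal operator on l^2 with diagonal entries d_n has spectrum equal to the closure of {d_n : n ≥ 1}: every d_n is an eigenvalue (with eigenvector e_n), so {d_n} ⊂ sigma(D); the spectrum is closed, so its closure is too; and for lambda not in the closure, (D - lambda I) has bounded inverse (the diagonal entries 1/(d_n - lambda) are bounded). For our sequence d_n = 43(-1)^n/n, n = 1, 2, 3, ...:
  - {d_n} = {43(-1)^n/n : n ≥ 1}; the only limit point is 0
  - closure = {43(-1)^n/n : n ≥ 1} ∪ {0}
For the norm: a diagonal operator has ||D|| = sup_n |d_n|. Here |d_n| = 43/n is decreasing, so sup_n |d_n| = |d_1| = 43. So ||D|| = 43.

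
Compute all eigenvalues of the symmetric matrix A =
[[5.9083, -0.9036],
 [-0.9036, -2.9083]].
sigma(A) ≈ {-3, 6}

A is real symmetric, so its spectrum consists of real eigenvalues. Expanding the characteristic polynomial of the displayed matrix gives
  det(λ I - A) = p(λ) = λ^2 + (-3)λ + (-18).
Solving p(λ) = 0 yields eigenvalues ≈ -3, 6. (A is shown rounded to 4 decimals, so these recover the underlying integer eigenvalues to within that precision.)
Verification: the trace of A = 3 equals the sum of eigenvalues 3, and det(A) ≈ -17.9996 matches the eigenvalue product -18.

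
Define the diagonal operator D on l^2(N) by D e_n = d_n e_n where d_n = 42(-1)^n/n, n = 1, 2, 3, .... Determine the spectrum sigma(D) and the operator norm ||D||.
sigma(D) = {42(-1)^n/n : n ≥ 1} ∪ {0}; ||D|| = 42

A bounded diagonal operator on l^2 with diagonal entries d_n has spectrum equal to the closure of {d_n : n ≥ 1}: every d_n is an eigenvalue (with eigenvector e_n), so {d_n} ⊂ sigma(D); the spectrum is closed, so its closure is too; and for lambda not in the closure, (D - lambda I) has bounded inverse (the diagonal entries 1/(d_n - lambda) are bounded). For our sequence d_n = 42(-1)^n/n, n = 1, 2, 3, ...:
  - {d_n} = {42(-1)^n/n : n ≥ 1}; the only limit point is 0
  - closure = {42(-1)^n/n : n ≥ 1} ∪ {0}
For the norm: a diagonal operator has ||D|| = sup_n |d_n|. Here |d_n| = 42/n is decreasing, so sup_n |d_n| = |d_1| = 42. So ||D|| = 42.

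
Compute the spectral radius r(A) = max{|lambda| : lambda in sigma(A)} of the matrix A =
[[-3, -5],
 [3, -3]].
r(A) = sqrt(24) ≈ 4.899

The eigenvalues of A are the roots of its characteristic polynomial. With M = A (coefficients from the trace and determinant):
  p(λ) = det(λ I - M) = λ^2 + 6λ + 24.
For λ^2 + 6λ + 24 the discriminant is -60. It is negative, so the roots are the complex-conjugate pair λ = -3 ± (sqrt(60)/2) i ≈ -3 ± 3.873i. For a conjugate pair the product of the roots equals the constant term, so |λ|^2 = 24 and |λ| = sqrt(24) ≈ 4.899.
Thus the eigenvalues (to 4 decimals) are -3 ± 3.873i (modulus 4.899). The spectral radius is the largest modulus: r(A) = sqrt(24) ≈ 4.899. (Cross-check: r(A) ≤ ||A||_2 ≈ 6; equality holds whenever A is normal, though it can also hold for some non-normal A.)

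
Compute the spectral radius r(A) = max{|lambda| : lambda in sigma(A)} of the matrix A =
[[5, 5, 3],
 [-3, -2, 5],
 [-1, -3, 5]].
r(A) ≈ 4.7028

The eigenvalues of A are the roots of its characteristic polynomial. With M = A (coefficients from the trace, the sum of principal 2x2 minors, and det A):
  p(λ) = det(λ I - M) = λ^3 - 8λ^2 + 38λ - 96.
No integer candidate from the rational root theorem (±divisors of 96) is a root, so the roots are irrational. The cubic discriminant is Δ = -47200 < 0, so there is one real root and a complex-conjugate pair. p(4) = -8 and p(5) = 19 have opposite signs, so a root lies in (4, 5); Newton's method refines it to λ ≈ 4.3407. Dividing out (λ - (4.3407)) leaves approximately λ^2 - 3.6593λ + 22.1161. For λ^2 - 3.6593λ + 22.1161 the discriminant is -75.0741. It is negative, so the remaining roots are the complex-conjugate pair λ ≈ 1.8296 ± 4.3323i. Their product equals the constant term, so |λ|^2 ≈ 22.1161 and |λ| ≈ 4.7028.
Thus the eigenvalues (to 4 decimals) are 4.3407 (modulus 4.3407); 1.8296 ± 4.3323i (modulus 4.7028). The spectral radius is the largest modulus: r(A) ≈ 4.7028. (Cross-check: r(A) ≤ ||A||_2 ≈ 8.7718; equality holds whenever A is normal, though it can also hold for some non-normal A.)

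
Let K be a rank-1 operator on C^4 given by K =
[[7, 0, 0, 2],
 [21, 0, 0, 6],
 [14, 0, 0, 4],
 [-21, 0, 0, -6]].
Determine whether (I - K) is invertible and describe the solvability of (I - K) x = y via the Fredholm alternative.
(I - K) is singular (det(I - K) = 0, i.e. 1 ∈ sigma(K)). (I - K) x = y is solvable iff y ⊥ ker((I - K)^*) = span{(7, 0, 0, 2)}, i.e. iff 7y_1 + 2y_4 = 0. When solvable, the solutions are x = y + c·(1, 3, 2, -3), c arbitrary (ker(I - K) = span{(1, 3, 2, -3)}, dimension 1).

K has rank 1, so it is an outer product K = u v^T: every row of K is a multiple of one row vector. Reading off the entries, u = (1, 3, 2, -3) and v = (7, 0, 0, 2) (row i of K equals u_i·v^T). A rank-one matrix u v^T satisfies K u = u (v·u) and kills the (3)-dimensional subspace v^⊥, so its characteristic polynomial is lambda^3 (lambda - v·u) with v·u = tr K = 1. Hence the eigenvalues of I - K are 1 (multiplicity 3) and 1 - (1) = 0, so det(I - K) = 0. (Direct check: I - K =
[[-6, 0, 0, -2],
 [-21, 1, 0, -6],
 [-14, 0, 1, -4],
 [21, 0, 0, 7]]
has determinant 0.) So 1 is an eigenvalue of K and (I - K) is not invertible. The finite-dimensional Fredholm alternative says: either (I - K) is invertible, or ker(I - K) ≠ {0} and then range(I - K) = ker((I - K)^*)^⊥, with dim ker(I - K) = dim ker((I - K)^*). We are in the second case, so we need both kernels. Kernel of I - K: (I - K) u = u - u (v·u) = u - u = 0, so ker(I - K) = span{u} = span{(1, 3, 2, -3)} (it is exactly 1-dimensional because rank(I - K) = 3). Kernel of the adjoint: K is real, so (I - K)^* = I - K^T = I - v u^T, and (I - v u^T) v = v - v (u·v) = 0; hence ker((I - K)^*) = span{v} = span{(7, 0, 0, 2)}. Therefore (I - K) x = y is solvable iff <y, v> = 0, i.e. iff 7y_1 + 2y_4 = 0. When this holds, K y = u (v·y) = 0, so (I - K) y = y and x = y is a particular solution; the full solution set is the line x = y + c·u = y + c·(1, 3, 2, -3), c ∈ C.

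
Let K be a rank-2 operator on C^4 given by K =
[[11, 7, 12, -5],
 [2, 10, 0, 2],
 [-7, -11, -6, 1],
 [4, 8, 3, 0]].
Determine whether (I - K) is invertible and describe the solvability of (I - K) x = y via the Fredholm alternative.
(I - K) is invertible (det(I - K) = 41 ≠ 0), so for every y in C^4 the equation (I - K) x = y has a unique solution.

K has rank 2 and factors as K = U V^T = u1 v1^T + u2 v2^T with u1 = (3, 2, -3, 2), v1 = (3, 3, 3, -1), u2 = (-1, 2, -1, 1), v2 = (-2, 2, -3, 2) (multiplying out reproduces the displayed K). The nonzero eigenvalues of U V^T coincide with those of the 2 x 2 matrix G = V^T U = [[v1·u1, v1·u2], [v2·u1, v2·u2]] = [[4, -1], [11, 11]], and by the Sylvester determinant identity det(I_4 - U V^T) = det(I_2 - V^T U) = det([[-3, 1], [-11, -10]]) = (-3)(-10) - (1)(-11) = 41. (Direct check: I - K =
[[-10, -7, -12, 5],
 [-2, -9, 0, -2],
 [7, 11, 7, -1],
 [-4, -8, -3, 1]]
has determinant 41.) The finite-dimensional Fredholm alternative says: either (I - K) is invertible, or ker(I - K) ≠ {0} and then range(I - K) = ker((I - K)^*)^⊥, with dim ker(I - K) = dim ker((I - K)^*). Since det(I - K) ≠ 0, 1 is not an eigenvalue of K and ker(I - K) = {0}, so we are in the first case: for every y there is a unique x = (I - K)^(-1) y. (Explicitly, by the Woodbury identity, (I - U V^T)^(-1) = I + U (I_2 - G)^(-1) V^T.)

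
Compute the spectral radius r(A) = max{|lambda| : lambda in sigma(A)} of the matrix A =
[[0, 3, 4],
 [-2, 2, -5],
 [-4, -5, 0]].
r(A) ≈ 6.073

The eigenvalues of A are the roots of its characteristic polynomial. With M = A (coefficients from the trace, the sum of principal 2x2 minors, and det A):
  p(λ) = det(λ I - M) = λ^3 - 2λ^2 - 3λ - 132.
No integer candidate from the rational root theorem (±divisors of 132) is a root, so the roots are irrational. The cubic discriminant is Δ = -488784 < 0, so there is one real root and a complex-conjugate pair. p(6) = -6 and p(7) = 92 have opposite signs, so a root lies in (6, 7); Newton's method refines it to λ ≈ 6.073. Dividing out (λ - (6.073)) leaves approximately λ^2 + 4.073λ + 21.7355. For λ^2 + 4.073λ + 21.7355 the discriminant is -70.3525. It is negative, so the remaining roots are the complex-conjugate pair λ ≈ -2.0365 ± 4.1938i. Their product equals the constant term, so |λ|^2 ≈ 21.7355 and |λ| ≈ 4.6621.
Thus the eigenvalues (to 4 decimals) are 6.073 (modulus 6.073); -2.0365 ± 4.1938i (modulus 4.6621). The spectral radius is the largest modulus: r(A) ≈ 6.073. (Cross-check: r(A) ≤ ||A||_2 ≈ 7.2176; equality holds whenever A is normal, though it can also hold for some non-normal A.)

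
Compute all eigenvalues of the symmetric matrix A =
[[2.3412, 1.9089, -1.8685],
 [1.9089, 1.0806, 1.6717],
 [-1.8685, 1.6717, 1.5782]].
sigma(A) ≈ {-2, 3, 4}

A is real symmetric, so its spectrum consists of real eigenvalues. Expanding the characteristic polynomial of the displayed matrix gives
  det(λ I - A) = p(λ) = λ^3 + (-5)λ^2 + (-2)λ + (23.9986).
Solving p(λ) = 0 yields eigenvalues ≈ -2, 3, 4. (A is shown rounded to 4 decimals, so these recover the underlying integer eigenvalues to within that precision.)
Verification: the trace of A = 5 equals the sum of eigenvalues 5, and det(A) ≈ -23.9986 matches the eigenvalue product -24.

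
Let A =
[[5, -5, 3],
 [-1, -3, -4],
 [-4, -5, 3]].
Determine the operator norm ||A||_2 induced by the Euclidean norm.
||A||_2 ≈ 8.328 (= sqrt(largest eigenvalue of A^T A))

||A||_2 = sigma_max(A) = sqrt(lambda_max(A^T A)). Form the symmetric matrix M = A^T A =
[[42, -2, 7],
 [-2, 59, -18],
 [7, -18, 34]].
Its characteristic polynomial (trace, sum of principal 2x2 minors, determinant of M give the coefficients) is
  p(λ) = det(λ I - M) = λ^3 - 135λ^2 + 5535λ - 68121.
No integer candidate from the rational root theorem (±divisors of 68121) is a root, so the roots are irrational. The cubic discriminant is Δ = 584506368 > 0, so there are three distinct real roots. p(23) = -64 and p(24) = 783 have opposite signs, so a root lies in (23, 24); Newton's method refines it to λ ≈ 23.0705. p(42) = 297 and p(43) = -224 have opposite signs, so a root lies in (42, 43); Newton's method refines it to λ ≈ 42.5735. p(69) = -432 and p(70) = 829 have opposite signs, so a root lies in (69, 70); Newton's method refines it to λ ≈ 69.3559. Check (Vieta): the three roots sum to 135, matching tr M = 135.
So the eigenvalues of A^T A are ≈ 23.0705, 42.5735, 69.3559 (all ≥ 0, as they must be for A^T A). The largest is λ_max ≈ 69.3559, hence ||A||_2 = sqrt(λ_max) ≈ 8.328.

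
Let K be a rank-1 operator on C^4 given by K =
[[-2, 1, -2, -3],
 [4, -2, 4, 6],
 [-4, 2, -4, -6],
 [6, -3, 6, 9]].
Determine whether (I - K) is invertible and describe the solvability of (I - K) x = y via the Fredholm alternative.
(I - K) is singular (det(I - K) = 0, i.e. 1 ∈ sigma(K)). (I - K) x = y is solvable iff y ⊥ ker((I - K)^*) = span{(-2, 1, -2, -3)}, i.e. iff -2y_1 + y_2 - 2y_3 - 3y_4 = 0. When solvable, the solutions are x = y + c·(1, -2, 2, -3), c arbitrary (ker(I - K) = span{(1, -2, 2, -3)}, dimension 1).

K has rank 1, so it is an outer product K = u v^T: every row of K is a multiple of one row vector. Reading off the entries, u = (1, -2, 2, -3) and v = (-2, 1, -2, -3) (row i of K equals u_i·v^T). A rank-one matrix u v^T satisfies K u = u (v·u) and kills the (3)-dimensional subspace v^⊥, so its characteristic polynomial is lambda^3 (lambda - v·u) with v·u = tr K = 1. Hence the eigenvalues of I - K are 1 (multiplicity 3) and 1 - (1) = 0, so det(I - K) = 0. (Direct check: I - K =
[[3, -1, 2, 3],
 [-4, 3, -4, -6],
 [4, -2, 5, 6],
 [-6, 3, -6, -8]]
has determinant 0.) So 1 is an eigenvalue of K and (I - K) is not invertible. The finite-dimensional Fredholm alternative says: either (I - K) is invertible, or ker(I - K) ≠ {0} and then range(I - K) = ker((I - K)^*)^⊥, with dim ker(I - K) = dim ker((I - K)^*). We are in the second case, so we need both kernels. Kernel of I - K: (I - K) u = u - u (v·u) = u - u = 0, so ker(I - K) = span{u} = span{(1, -2, 2, -3)} (it is exactly 1-dimensional because rank(I - K) = 3). Kernel of the adjoint: K is real, so (I - K)^* = I - K^T = I - v u^T, and (I - v u^T) v = v - v (u·v) = 0; hence ker((I - K)^*) = span{v} = span{(-2, 1, -2, -3)}. Therefore (I - K) x = y is solvable iff <y, v> = 0, i.e. iff -2y_1 + y_2 - 2y_3 - 3y_4 = 0. When this holds, K y = u (v·y) = 0, so (I - K) y = y and x = y is a particular solution; the full solution set is the line x = y + c·u = y + c·(1, -2, 2, -3), c ∈ C.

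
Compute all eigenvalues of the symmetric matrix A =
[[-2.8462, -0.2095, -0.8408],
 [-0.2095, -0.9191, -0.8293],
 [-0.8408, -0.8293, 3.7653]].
sigma(A) ≈ {-3, -1, 4}

A is real symmetric, so its spectrum consists of real eigenvalues. Expanding the characteristic polynomial of the displayed matrix gives
  det(λ I - A) = p(λ) = λ^3 + (0)λ^2 + (-13)λ + (-12).
Solving p(λ) = 0 yields eigenvalues ≈ -3, -1, 4. (A is shown rounded to 4 decimals, so these recover the underlying integer eigenvalues to within that precision.)
Verification: the trace of A = 0 equals the sum of eigenvalues 0, and det(A) ≈ 11.9996 matches the eigenvalue product 12.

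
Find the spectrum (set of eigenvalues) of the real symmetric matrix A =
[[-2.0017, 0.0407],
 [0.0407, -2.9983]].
sigma(A) ≈ {-3, -2}

A is real symmetric, so its spectrum consists of real eigenvalues. Expanding the characteristic polynomial of the displayed matrix gives
  det(λ I - A) = p(λ) = λ^2 + (5)λ + (6).
Solving p(λ) = 0 yields eigenvalues ≈ -3, -2. (A is shown rounded to 4 decimals, so these recover the underlying integer eigenvalues to within that precision.)
Verification: the trace of A = -5 equals the sum of eigenvalues -5, and det(A) ≈ 6.0000 matches the eigenvalue product 6.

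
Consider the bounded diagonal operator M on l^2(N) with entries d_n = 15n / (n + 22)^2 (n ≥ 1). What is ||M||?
||M|| = 15/88 (attained at n = 22)

For M diagonal, ||M|| = sup_n |d_n|. Treat f(x) = 15x / (x + 22)^2 for real x > 0. By the quotient rule, f'(x) = 15(22 - x)/(x + 22)^3, which is positive for x < 22 and negative for x > 22. So f has a unique maximum at x = 22, and since 22 is a positive integer, the supremum over n ≥ 1 is attained at n = 22: d_22 = 15·22/(22 + 22)^2 = 15·22/1936 = 15/88. Hence ||M|| = 15/88.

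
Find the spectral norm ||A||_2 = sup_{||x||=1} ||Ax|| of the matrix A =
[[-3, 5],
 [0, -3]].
||A||_2 = sqrt((43 + sqrt(1525))/2) ≈ 6.4051 (= sqrt(largest eigenvalue of A^T A))

||A||_2 = sigma_max(A) = sqrt(lambda_max(A^T A)). Form the symmetric matrix M = A^T A =
[[9, -15],
 [-15, 34]].
Its characteristic polynomial (trace, determinant of M give the coefficients) is
  p(λ) = det(λ I - M) = λ^2 - 43λ + 81.
For λ^2 - 43λ + 81 the discriminant is 1525. It is nonnegative but not a perfect square, so the roots are real and irrational: λ = (43 ± sqrt(1525))/2 ≈ 41.0256, 1.9744.
So the eigenvalues of A^T A are ≈ 1.9744, 41.0256 (all ≥ 0, as they must be for A^T A). The largest is λ_max = (43 + sqrt(1525))/2 ≈ 41.0256, hence ||A||_2 = sqrt(λ_max) = sqrt((43 + sqrt(1525))/2) ≈ 6.4051.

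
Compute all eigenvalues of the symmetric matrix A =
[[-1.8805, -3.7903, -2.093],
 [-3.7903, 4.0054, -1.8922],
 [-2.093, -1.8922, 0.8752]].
sigma(A) ≈ {-5, 2, 6}

A is real symmetric, so its spectrum consists of real eigenvalues. Expanding the characteristic polynomial of the displayed matrix gives
  det(λ I - A) = p(λ) = λ^3 + (-3)λ^2 + (-28)λ + (60).
Solving p(λ) = 0 yields eigenvalues ≈ -5, 2, 6. (A is shown rounded to 4 decimals, so these recover the underlying integer eigenvalues to within that precision.)
Verification: the trace of A = 3 equals the sum of eigenvalues 3, and det(A) ≈ -60.0009 matches the eigenvalue product -60.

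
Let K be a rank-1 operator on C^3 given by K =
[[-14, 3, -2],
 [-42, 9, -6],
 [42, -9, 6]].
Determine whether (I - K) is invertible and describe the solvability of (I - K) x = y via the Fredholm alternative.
(I - K) is singular (det(I - K) = 0, i.e. 1 ∈ sigma(K)). (I - K) x = y is solvable iff y ⊥ ker((I - K)^*) = span{(-14, 3, -2)}, i.e. iff -14y_1 + 3y_2 - 2y_3 = 0. When solvable, the solutions are x = y + c·(1, 3, -3), c arbitrary (ker(I - K) = span{(1, 3, -3)}, dimension 1).

K has rank 1, so it is an outer product K = u v^T: every row of K is a multiple of one row vector. Reading off the entries, u = (1, 3, -3) and v = (-14, 3, -2) (row i of K equals u_i·v^T). A rank-one matrix u v^T satisfies K u = u (v·u) and kills the (2)-dimensional subspace v^⊥, so its characteristic polynomial is lambda^2 (lambda - v·u) with v·u = tr K = 1. Hence the eigenvalues of I - K are 1 (multiplicity 2) and 1 - (1) = 0, so det(I - K) = 0. (Direct check: I - K =
[[15, -3, 2],
 [42, -8, 6],
 [-42, 9, -5]]
has determinant 0.) So 1 is an eigenvalue of K and (I - K) is not invertible. The finite-dimensional Fredholm alternative says: either (I - K) is invertible, or ker(I - K) ≠ {0} and then range(I - K) = ker((I - K)^*)^⊥, with dim ker(I - K) = dim ker((I - K)^*). We are in the second case, so we need both kernels. Kernel of I - K: (I - K) u = u - u (v·u) = u - u = 0, so ker(I - K) = span{u} = span{(1, 3, -3)} (it is exactly 1-dimensional because rank(I - K) = 2). Kernel of the adjoint: K is real, so (I - K)^* = I - K^T = I - v u^T, and (I - v u^T) v = v - v (u·v) = 0; hence ker((I - K)^*) = span{v} = span{(-14, 3, -2)}. Therefore (I - K) x = y is solvable iff <y, v> = 0, i.e. iff -14y_1 + 3y_2 - 2y_3 = 0. When this holds, K y = u (v·y) = 0, so (I - K) y = y and x = y is a particular solution; the full solution set is the line x = y + c·u = y + c·(1, 3, -3), c ∈ C.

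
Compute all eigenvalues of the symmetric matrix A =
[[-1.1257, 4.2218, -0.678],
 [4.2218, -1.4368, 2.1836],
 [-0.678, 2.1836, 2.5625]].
sigma(A) ≈ {-6, 2, 4}

A is real symmetric, so its spectrum consists of real eigenvalues. Expanding the characteristic polynomial of the displayed matrix gives
  det(λ I - A) = p(λ) = λ^3 + (0)λ^2 + (-28)λ + (48.001).
Solving p(λ) = 0 yields eigenvalues ≈ -6, 2, 4. (A is shown rounded to 4 decimals, so these recover the underlying integer eigenvalues to within that precision.)
Verification: the trace of A = 0 equals the sum of eigenvalues 0, and det(A) ≈ -48.0010 matches the eigenvalue product -48.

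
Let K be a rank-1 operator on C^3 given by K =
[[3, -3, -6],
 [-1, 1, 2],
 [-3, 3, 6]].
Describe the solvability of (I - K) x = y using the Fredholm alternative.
(I - K) is invertible (det(I - K) = -9 ≠ 0), so for every y in C^3 the equation (I - K) x = y has a unique solution.

K has rank 1, so it is an outer product K = u v^T: every row of K is a multiple of one row vector. Reading off the entries, u = (3, -1, -3) and v = (1, -1, -2) (row i of K equals u_i·v^T). A rank-one matrix u v^T satisfies K u = u (v·u) and kills the (2)-dimensional subspace v^⊥, so its characteristic polynomial is lambda^2 (lambda - v·u) with v·u = tr K = 10. Hence the eigenvalues of I - K are 1 (multiplicity 2) and 1 - (10) = -9, so det(I - K) = -9. (Direct check: I - K =
[[-2, 3, 6],
 [1, 0, -2],
 [3, -3, -5]]
has determinant -9.) The finite-dimensional Fredholm alternative says: either (I - K) is invertible, or ker(I - K) ≠ {0} and then range(I - K) = ker((I - K)^*)^⊥, with dim ker(I - K) = dim ker((I - K)^*). Since det(I - K) ≠ 0, 1 is not an eigenvalue of K and ker(I - K) = {0}, so we are in the first case: for every y there is a unique x = (I - K)^(-1) y. Explicitly, by the Sherman–Morrison formula, (I - u v^T)^(-1) = I + u v^T/(1 - v·u), i.e. (I - K)^(-1) = I + K/(-9).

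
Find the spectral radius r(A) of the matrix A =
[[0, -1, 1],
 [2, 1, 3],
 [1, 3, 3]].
r(A) ≈ 5.2443

The eigenvalues of A are the roots of its characteristic polynomial. With M = A (coefficients from the trace, the sum of principal 2x2 minors, and det A):
  p(λ) = det(λ I - M) = λ^3 - 4λ^2 - 5λ - 8.
No integer candidate from the rational root theorem (±divisors of 8) is a root, so the roots are irrational. The cubic discriminant is Δ = -5756 < 0, so there is one real root and a complex-conjugate pair. p(5) = -8 and p(6) = 34 have opposite signs, so a root lies in (5, 6); Newton's method refines it to λ ≈ 5.2443. Dividing out (λ - (5.2443)) leaves approximately λ^2 + 1.2443λ + 1.5255. For λ^2 + 1.2443λ + 1.5255 the discriminant is -4.5536. It is negative, so the remaining roots are the complex-conjugate pair λ ≈ -0.6221 ± 1.067i. Their product equals the constant term, so |λ|^2 ≈ 1.5255 and |λ| ≈ 1.2351.
Thus the eigenvalues (to 4 decimals) are 5.2443 (modulus 5.2443); -0.6221 ± 1.067i (modulus 1.2351). The spectral radius is the largest modulus: r(A) ≈ 5.2443. (Cross-check: r(A) ≤ ||A||_2 ≈ 5.5479; equality holds whenever A is normal, though it can also hold for some non-normal A.)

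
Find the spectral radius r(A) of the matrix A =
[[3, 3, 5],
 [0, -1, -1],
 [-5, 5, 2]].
r(A) ≈ 5.5794

The eigenvalues of A are the roots of its characteristic polynomial. With M = A (coefficients from the trace, the sum of principal 2x2 minors, and det A):
  p(λ) = det(λ I - M) = λ^3 - 4λ^2 + 31λ + 1.
No integer candidate from the rational root theorem (±divisors of 1) is a root, so the roots are irrational. The cubic discriminant is Δ = -105791 < 0, so there is one real root and a complex-conjugate pair. p(-1) = -35 and p(0) = 1 have opposite signs, so a root lies in (-1, 0); Newton's method refines it to λ ≈ -0.0321. Dividing out (λ - (-0.0321)) leaves approximately λ^2 - 4.0321λ + 31.1295. For λ^2 - 4.0321λ + 31.1295 the discriminant is -108.2601. It is negative, so the remaining roots are the complex-conjugate pair λ ≈ 2.0161 ± 5.2024i. Their product equals the constant term, so |λ|^2 ≈ 31.1295 and |λ| ≈ 5.5794.
Thus the eigenvalues (to 4 decimals) are -0.0321 (modulus 0.0321); 2.0161 ± 5.2024i (modulus 5.5794). The spectral radius is the largest modulus: r(A) ≈ 5.5794. (Cross-check: r(A) ≤ ||A||_2 ≈ 7.8508; equality holds whenever A is normal, though it can also hold for some non-normal A.)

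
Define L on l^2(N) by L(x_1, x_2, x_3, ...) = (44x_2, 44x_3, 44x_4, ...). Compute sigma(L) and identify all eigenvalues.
sigma(L) = closed disk {z in C : |z| ≤ 44}; sigma_p(L) = open disk {z in C : |z| < 44}

Note L = 44·V where V is the unit left shift (V x)_k = x_{k+1}; so sigma(L) = 44·sigma(V) and ||L|| = 44||V||. ||L x||^2 = 1936sum_{k≥2} |x_k|^2 ≤ 1936||x||^2, with equality on {x : x_1 = 0}, so ||L|| = 44. For any lambda with |lambda| < 44, set r = lambda/44 (|r| < 1); the vector x = (1, r, r^2, ...) is in l^2 and satisfies L x = 44(r, r^2, ...) = lambda x, so lambda is an eigenvalue. On the boundary |lambda| = 44 the geometric series diverges, so no l^2 eigenvector exists, but these lambda lie in the approximate point spectrum. Hence sigma(L) is the closed disk of radius 44 and sigma_p(L) is the open disk.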